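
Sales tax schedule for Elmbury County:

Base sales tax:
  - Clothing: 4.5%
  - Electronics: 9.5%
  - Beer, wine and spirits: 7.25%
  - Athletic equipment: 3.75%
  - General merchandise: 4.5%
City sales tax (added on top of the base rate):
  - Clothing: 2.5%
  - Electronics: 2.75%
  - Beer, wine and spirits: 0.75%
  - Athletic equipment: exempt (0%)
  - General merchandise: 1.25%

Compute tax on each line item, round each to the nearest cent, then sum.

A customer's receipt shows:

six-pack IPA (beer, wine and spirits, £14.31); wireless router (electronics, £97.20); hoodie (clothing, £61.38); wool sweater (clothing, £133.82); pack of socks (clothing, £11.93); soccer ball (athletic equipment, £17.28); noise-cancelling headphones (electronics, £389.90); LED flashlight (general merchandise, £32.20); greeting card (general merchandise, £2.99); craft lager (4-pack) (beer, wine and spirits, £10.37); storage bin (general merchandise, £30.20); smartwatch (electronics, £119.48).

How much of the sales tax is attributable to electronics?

£74.31

Wireless router £97.20: electronics → 9.5% + 2.75% city = 12.25% → £11.91
Noise-cancelling headphones £389.90: electronics → 9.5% + 2.75% city = 12.25% → £47.76
Smartwatch £119.48: electronics → 9.5% + 2.75% city = 12.25% → £14.64
Tax on electronics = £11.91 + £47.76 + £14.64 = £74.31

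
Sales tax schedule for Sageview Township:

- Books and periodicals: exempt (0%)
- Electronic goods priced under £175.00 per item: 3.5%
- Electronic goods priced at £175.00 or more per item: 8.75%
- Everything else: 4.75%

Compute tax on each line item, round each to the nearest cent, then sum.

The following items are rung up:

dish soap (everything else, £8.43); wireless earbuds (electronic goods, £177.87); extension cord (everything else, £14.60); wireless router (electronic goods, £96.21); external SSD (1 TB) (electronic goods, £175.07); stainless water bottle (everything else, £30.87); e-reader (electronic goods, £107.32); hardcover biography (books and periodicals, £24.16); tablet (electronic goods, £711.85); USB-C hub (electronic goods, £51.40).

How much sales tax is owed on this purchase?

£104.66

Dish soap £8.43: everything else → 4.75% → £0.40
Wireless earbuds £177.87: electronic goods, £175.00 or more → 8.75% → £15.56
Extension cord £14.60: everything else → 4.75% → £0.69
Wireless router £96.21: electronic goods, under £175.00 → 3.5% → £3.37
External SSD (1 TB) £175.07: electronic goods, £175.00 or more → 8.75% → £15.32
Stainless water bottle £30.87: everything else → 4.75% → £1.47
E-reader £107.32: electronic goods, under £175.00 → 3.5% → £3.76
Hardcover biography £24.16: books and periodicals → 0% → £0.00
Tablet £711.85: electronic goods, £175.00 or more → 8.75% → £62.29
USB-C hub £51.40: electronic goods, under £175.00 → 3.5% → £1.80
Total tax = £0.40 + £15.56 + £0.69 + £3.37 + £15.32 + £1.47 + £3.76 + £62.29 + £1.80 = £104.66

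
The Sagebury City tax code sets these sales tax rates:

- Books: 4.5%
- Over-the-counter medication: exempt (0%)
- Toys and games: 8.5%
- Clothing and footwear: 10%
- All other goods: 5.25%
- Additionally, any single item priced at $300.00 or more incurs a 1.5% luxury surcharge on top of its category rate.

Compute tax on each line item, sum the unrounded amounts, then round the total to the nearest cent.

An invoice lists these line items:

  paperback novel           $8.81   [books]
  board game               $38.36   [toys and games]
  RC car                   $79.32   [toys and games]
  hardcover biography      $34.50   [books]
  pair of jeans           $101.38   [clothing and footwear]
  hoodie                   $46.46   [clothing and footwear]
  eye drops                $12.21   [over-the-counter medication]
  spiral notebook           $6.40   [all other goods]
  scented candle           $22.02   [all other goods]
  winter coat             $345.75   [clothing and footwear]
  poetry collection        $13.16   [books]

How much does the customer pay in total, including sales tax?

$776.95

Paperback novel $8.81: books → 4.5% → $0.39645
Board game $38.36: toys and games → 8.5% → $3.2606
RC car $79.32: toys and games → 8.5% → $6.7422
Hardcover biography $34.50: books → 4.5% → $1.5525
Pair of jeans $101.38: clothing and footwear → 10% → $10.138
Hoodie $46.46: clothing and footwear → 10% → $4.646
Eye drops $12.21: over-the-counter medication → 0% → $0.00
Spiral notebook $6.40: all other goods → 5.25% → $0.336
Scented candle $22.02: all other goods → 5.25% → $1.15605
Winter coat $345.75: clothing and footwear → 10% + 1.5% surcharge = 11.5% → $39.76125
Poetry collection $13.16: books → 4.5% → $0.5922
Subtotal = $708.37; unrounded tax = $68.58125 → $68.58; total due = $776.95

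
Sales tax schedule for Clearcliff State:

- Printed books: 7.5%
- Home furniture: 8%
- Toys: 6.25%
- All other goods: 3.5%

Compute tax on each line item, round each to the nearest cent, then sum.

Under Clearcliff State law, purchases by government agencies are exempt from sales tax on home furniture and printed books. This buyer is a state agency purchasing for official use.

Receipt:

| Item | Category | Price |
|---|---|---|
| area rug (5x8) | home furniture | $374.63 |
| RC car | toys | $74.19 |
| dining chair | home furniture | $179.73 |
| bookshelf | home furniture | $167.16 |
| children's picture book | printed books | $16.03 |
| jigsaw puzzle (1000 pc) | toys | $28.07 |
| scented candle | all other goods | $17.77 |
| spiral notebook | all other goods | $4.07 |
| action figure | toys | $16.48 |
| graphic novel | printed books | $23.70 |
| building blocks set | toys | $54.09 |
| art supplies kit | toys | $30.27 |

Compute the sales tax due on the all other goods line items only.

$0.76

Scented candle $17.77: all other goods → 3.5% → $0.62
Spiral notebook $4.07: all other goods → 3.5% → $0.14
Tax on all other goods = $0.62 + $0.14 = $0.76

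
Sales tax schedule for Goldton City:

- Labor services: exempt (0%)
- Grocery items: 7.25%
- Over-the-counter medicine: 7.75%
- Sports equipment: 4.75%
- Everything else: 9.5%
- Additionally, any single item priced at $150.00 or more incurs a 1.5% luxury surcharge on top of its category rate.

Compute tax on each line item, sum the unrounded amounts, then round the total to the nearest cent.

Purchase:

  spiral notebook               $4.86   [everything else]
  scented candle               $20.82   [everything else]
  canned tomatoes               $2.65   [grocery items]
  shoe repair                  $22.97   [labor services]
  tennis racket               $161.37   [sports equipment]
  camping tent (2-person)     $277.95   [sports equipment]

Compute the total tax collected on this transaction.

$30.09

Spiral notebook $4.86: everything else → 9.5% → $0.4617
Scented candle $20.82: everything else → 9.5% → $1.9779
Canned tomatoes $2.65: grocery items → 7.25% → $0.192125
Shoe repair $22.97: labor services → 0% → $0.00
Tennis racket $161.37: sports equipment → 4.75% + 1.5% surcharge = 6.25% → $10.085625
Camping tent (2-person) $277.95: sports equipment → 4.75% + 1.5% surcharge = 6.25% → $17.371875
Unrounded tax sum = $30.089225 → $30.09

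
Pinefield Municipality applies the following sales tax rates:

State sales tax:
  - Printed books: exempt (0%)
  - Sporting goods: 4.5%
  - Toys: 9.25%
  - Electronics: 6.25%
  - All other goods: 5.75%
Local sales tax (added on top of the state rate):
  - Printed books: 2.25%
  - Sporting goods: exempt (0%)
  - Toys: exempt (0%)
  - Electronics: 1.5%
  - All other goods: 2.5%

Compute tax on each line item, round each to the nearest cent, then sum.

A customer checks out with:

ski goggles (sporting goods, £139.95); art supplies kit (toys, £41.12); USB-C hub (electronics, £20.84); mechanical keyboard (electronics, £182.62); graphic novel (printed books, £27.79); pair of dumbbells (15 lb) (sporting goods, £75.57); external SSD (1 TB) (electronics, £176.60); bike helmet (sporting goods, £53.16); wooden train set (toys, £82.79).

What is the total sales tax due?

£53.64

Ski goggles £139.95: sporting goods → 4.5% + 0% local = 4.5% → £6.30
Art supplies kit £41.12: toys → 9.25% + 0% local = 9.25% → £3.80
USB-C hub £20.84: electronics → 6.25% + 1.5% local = 7.75% → £1.62
Mechanical keyboard £182.62: electronics → 6.25% + 1.5% local = 7.75% → £14.15
Graphic novel £27.79: printed books → 0% + 2.25% local = 2.25% → £0.63
Pair of dumbbells (15 lb) £75.57: sporting goods → 4.5% + 0% local = 4.5% → £3.40
External SSD (1 TB) £176.60: electronics → 6.25% + 1.5% local = 7.75% → £13.69
Bike helmet £53.16: sporting goods → 4.5% + 0% local = 4.5% → £2.39
Wooden train set £82.79: toys → 9.25% + 0% local = 9.25% → £7.66
Total tax = £6.30 + £3.80 + £1.62 + £14.15 + £0.63 + £3.40 + £13.69 + £2.39 + £7.66 = £53.64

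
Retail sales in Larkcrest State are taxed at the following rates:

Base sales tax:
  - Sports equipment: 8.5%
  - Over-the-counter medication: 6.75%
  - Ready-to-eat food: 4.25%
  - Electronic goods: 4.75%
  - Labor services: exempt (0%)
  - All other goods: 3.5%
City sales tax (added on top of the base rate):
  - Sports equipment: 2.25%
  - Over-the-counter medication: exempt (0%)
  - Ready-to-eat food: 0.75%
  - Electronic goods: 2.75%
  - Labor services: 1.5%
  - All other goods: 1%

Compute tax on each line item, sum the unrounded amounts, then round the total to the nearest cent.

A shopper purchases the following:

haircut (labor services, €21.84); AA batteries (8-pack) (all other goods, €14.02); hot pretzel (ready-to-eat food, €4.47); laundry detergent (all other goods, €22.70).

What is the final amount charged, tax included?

Haircut €21.84: labor services → 0% + 1.5% city = 1.5% → €0.3276
AA batteries (8-pack) €14.02: all other goods → 3.5% + 1% city = 4.5% → €0.6309
Hot pretzel €4.47: ready-to-eat food → 4.25% + 0.75% city = 5% → €0.2235
Laundry detergent €22.70: all other goods → 3.5% + 1% city = 4.5% → €1.0215
Subtotal = €63.03; unrounded tax = €2.2035 → €2.20; total due = €65.23

€65.23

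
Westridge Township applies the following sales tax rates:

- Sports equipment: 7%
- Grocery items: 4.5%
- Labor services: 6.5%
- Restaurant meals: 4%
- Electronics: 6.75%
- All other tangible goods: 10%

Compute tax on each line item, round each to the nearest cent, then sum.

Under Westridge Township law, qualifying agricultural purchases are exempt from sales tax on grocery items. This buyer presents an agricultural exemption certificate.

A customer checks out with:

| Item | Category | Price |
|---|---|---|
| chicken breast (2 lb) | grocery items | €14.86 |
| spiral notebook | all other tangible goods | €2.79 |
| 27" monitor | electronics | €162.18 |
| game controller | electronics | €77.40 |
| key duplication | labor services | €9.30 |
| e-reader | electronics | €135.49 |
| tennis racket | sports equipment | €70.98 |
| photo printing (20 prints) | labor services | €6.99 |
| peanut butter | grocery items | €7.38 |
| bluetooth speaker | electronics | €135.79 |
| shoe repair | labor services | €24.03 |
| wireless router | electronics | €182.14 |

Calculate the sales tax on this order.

Chicken breast (2 lb) €14.86: grocery items, buyer-exempt → 0% → €0.00
Spiral notebook €2.79: all other tangible goods → 10% → €0.28
27" monitor €162.18: electronics → 6.75% → €10.95
Game controller €77.40: electronics → 6.75% → €5.22
Key duplication €9.30: labor services → 6.5% → €0.60
E-reader €135.49: electronics → 6.75% → €9.15
Tennis racket €70.98: sports equipment → 7% → €4.97
Photo printing (20 prints) €6.99: labor services → 6.5% → €0.45
Peanut butter €7.38: grocery items, buyer-exempt → 0% → €0.00
Bluetooth speaker €135.79: electronics → 6.75% → €9.17
Shoe repair €24.03: labor services → 6.5% → €1.56
Wireless router €182.14: electronics → 6.75% → €12.29
Total tax = €0.28 + €10.95 + €5.22 + €0.60 + €9.15 + €4.97 + €0.45 + €9.17 + €1.56 + €12.29 = €54.64

€54.64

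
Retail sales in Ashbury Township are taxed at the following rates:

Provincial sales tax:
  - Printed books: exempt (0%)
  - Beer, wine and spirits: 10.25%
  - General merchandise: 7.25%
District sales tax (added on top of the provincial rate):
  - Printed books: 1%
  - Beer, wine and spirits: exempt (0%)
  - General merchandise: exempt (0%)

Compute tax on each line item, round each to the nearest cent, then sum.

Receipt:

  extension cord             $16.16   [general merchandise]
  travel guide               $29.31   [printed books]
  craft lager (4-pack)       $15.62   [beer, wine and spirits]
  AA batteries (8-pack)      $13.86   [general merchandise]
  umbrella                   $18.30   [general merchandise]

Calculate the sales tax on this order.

Extension cord $16.16: general merchandise → 7.25% + 0% district = 7.25% → $1.17
Travel guide $29.31: printed books → 0% + 1% district = 1% → $0.29
Craft lager (4-pack) $15.62: beer, wine and spirits → 10.25% + 0% district = 10.25% → $1.60
AA batteries (8-pack) $13.86: general merchandise → 7.25% + 0% district = 7.25% → $1.00
Umbrella $18.30: general merchandise → 7.25% + 0% district = 7.25% → $1.33
Total tax = $1.17 + $0.29 + $1.60 + $1.00 + $1.33 = $5.39

$5.39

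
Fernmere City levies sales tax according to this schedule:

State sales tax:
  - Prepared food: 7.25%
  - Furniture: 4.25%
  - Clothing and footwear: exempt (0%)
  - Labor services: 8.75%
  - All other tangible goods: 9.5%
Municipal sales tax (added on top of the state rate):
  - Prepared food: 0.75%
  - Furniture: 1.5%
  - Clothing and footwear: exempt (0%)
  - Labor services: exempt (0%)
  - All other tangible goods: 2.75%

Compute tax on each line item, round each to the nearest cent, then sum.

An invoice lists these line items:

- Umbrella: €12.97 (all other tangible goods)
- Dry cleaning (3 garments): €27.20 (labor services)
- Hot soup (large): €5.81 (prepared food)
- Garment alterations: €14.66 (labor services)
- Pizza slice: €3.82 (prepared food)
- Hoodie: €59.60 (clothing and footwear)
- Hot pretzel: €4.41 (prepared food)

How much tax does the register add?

Umbrella €12.97: all other tangible goods → 9.5% + 2.75% municipal = 12.25% → €1.59
Dry cleaning (3 garments) €27.20: labor services → 8.75% + 0% municipal = 8.75% → €2.38
Hot soup (large) €5.81: prepared food → 7.25% + 0.75% municipal = 8% → €0.46
Garment alterations €14.66: labor services → 8.75% + 0% municipal = 8.75% → €1.28
Pizza slice €3.82: prepared food → 7.25% + 0.75% municipal = 8% → €0.31
Hoodie €59.60: clothing and footwear → 0% + 0% municipal = 0% → €0.00
Hot pretzel €4.41: prepared food → 7.25% + 0.75% municipal = 8% → €0.35
Total tax = €1.59 + €2.38 + €0.46 + €1.28 + €0.31 + €0.35 = €6.37

€6.37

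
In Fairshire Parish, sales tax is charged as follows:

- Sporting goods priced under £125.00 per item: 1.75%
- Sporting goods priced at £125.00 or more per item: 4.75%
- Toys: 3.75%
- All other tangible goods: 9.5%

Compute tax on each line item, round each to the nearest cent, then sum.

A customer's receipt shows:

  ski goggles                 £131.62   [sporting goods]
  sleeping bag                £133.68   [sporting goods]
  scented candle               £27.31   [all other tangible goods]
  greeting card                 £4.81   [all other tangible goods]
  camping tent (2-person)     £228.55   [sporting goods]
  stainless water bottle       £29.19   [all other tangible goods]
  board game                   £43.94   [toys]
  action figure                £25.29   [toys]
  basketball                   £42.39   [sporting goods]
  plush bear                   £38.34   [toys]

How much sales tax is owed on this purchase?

Ski goggles £131.62: sporting goods, £125.00 or more → 4.75% → £6.25
Sleeping bag £133.68: sporting goods, £125.00 or more → 4.75% → £6.35
Scented candle £27.31: all other tangible goods → 9.5% → £2.59
Greeting card £4.81: all other tangible goods → 9.5% → £0.46
Camping tent (2-person) £228.55: sporting goods, £125.00 or more → 4.75% → £10.86
Stainless water bottle £29.19: all other tangible goods → 9.5% → £2.77
Board game £43.94: toys → 3.75% → £1.65
Action figure £25.29: toys → 3.75% → £0.95
Basketball £42.39: sporting goods, under £125.00 → 1.75% → £0.74
Plush bear £38.34: toys → 3.75% → £1.44
Total tax = £6.25 + £6.35 + £2.59 + £0.46 + £10.86 + £2.77 + £1.65 + £0.95 + £0.74 + £1.44 = £34.06

£34.06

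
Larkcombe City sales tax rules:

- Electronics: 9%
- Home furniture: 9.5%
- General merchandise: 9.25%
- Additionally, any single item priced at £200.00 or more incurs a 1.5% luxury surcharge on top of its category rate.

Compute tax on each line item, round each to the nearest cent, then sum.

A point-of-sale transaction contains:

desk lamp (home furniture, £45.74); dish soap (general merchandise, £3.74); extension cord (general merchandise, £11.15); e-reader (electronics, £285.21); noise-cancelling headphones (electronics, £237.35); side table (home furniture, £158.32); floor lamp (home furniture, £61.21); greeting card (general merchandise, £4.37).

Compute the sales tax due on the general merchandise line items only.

£1.78

Dish soap £3.74: general merchandise → 9.25% → £0.35
Extension cord £11.15: general merchandise → 9.25% → £1.03
Greeting card £4.37: general merchandise → 9.25% → £0.40
Tax on general merchandise = £0.35 + £1.03 + £0.40 = £1.78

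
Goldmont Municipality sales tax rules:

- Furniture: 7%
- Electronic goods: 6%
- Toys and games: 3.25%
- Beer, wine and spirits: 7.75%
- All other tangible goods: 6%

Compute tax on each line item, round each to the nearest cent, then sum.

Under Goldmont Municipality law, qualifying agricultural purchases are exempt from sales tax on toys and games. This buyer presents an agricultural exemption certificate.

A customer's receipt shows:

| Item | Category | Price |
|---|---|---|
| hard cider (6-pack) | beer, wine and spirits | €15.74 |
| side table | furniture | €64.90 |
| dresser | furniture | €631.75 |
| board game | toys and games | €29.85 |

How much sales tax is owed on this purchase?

€49.98

Hard cider (6-pack) €15.74: beer, wine and spirits → 7.75% → €1.22
Side table €64.90: furniture → 7% → €4.54
Dresser €631.75: furniture → 7% → €44.22
Board game €29.85: toys and games, buyer-exempt → 0% → €0.00
Total tax = €1.22 + €4.54 + €44.22 = €49.98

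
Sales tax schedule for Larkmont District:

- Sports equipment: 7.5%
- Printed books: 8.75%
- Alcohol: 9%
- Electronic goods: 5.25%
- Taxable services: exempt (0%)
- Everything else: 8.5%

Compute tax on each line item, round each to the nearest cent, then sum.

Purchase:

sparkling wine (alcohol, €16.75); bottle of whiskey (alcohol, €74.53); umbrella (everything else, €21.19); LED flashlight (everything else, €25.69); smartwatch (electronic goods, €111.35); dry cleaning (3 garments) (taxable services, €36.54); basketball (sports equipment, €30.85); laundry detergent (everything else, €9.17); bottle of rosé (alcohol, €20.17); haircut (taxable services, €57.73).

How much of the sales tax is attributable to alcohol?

Sparkling wine €16.75: alcohol → 9% → €1.51
Bottle of whiskey €74.53: alcohol → 9% → €6.71
Bottle of rosé €20.17: alcohol → 9% → €1.82
Tax on alcohol = €1.51 + €6.71 + €1.82 = €10.04

€10.04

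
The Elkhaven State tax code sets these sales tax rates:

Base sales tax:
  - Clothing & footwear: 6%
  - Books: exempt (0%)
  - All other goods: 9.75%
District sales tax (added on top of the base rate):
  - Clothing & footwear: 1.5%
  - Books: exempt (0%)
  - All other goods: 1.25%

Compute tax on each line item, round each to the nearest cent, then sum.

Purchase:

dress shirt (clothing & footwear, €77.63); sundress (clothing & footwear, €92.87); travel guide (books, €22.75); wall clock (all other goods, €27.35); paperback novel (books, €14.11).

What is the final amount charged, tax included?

Dress shirt €77.63: clothing & footwear → 6% + 1.5% district = 7.5% → €5.82
Sundress €92.87: clothing & footwear → 6% + 1.5% district = 7.5% → €6.97
Travel guide €22.75: books → 0% + 0% district = 0% → €0.00
Wall clock €27.35: all other goods → 9.75% + 1.25% district = 11% → €3.01
Paperback novel €14.11: books → 0% + 0% district = 0% → €0.00
Subtotal = €234.71; tax = €15.80; total due = €250.51

€250.51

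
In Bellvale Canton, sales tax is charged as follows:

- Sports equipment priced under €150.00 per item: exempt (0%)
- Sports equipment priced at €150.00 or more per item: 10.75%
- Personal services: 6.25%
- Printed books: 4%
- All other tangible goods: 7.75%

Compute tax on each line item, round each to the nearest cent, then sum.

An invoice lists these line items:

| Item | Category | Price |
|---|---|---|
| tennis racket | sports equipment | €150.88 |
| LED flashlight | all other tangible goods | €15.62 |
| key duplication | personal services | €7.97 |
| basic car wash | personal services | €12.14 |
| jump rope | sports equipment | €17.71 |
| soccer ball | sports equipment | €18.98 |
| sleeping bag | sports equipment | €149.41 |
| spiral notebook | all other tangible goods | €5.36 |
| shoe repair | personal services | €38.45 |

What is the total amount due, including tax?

Tennis racket €150.88: sports equipment, €150.00 or more → 10.75% → €16.22
LED flashlight €15.62: all other tangible goods → 7.75% → €1.21
Key duplication €7.97: personal services → 6.25% → €0.50
Basic car wash €12.14: personal services → 6.25% → €0.76
Jump rope €17.71: sports equipment, under €150.00 → 0% → €0.00
Soccer ball €18.98: sports equipment, under €150.00 → 0% → €0.00
Sleeping bag €149.41: sports equipment, under €150.00 → 0% → €0.00
Spiral notebook €5.36: all other tangible goods → 7.75% → €0.42
Shoe repair €38.45: personal services → 6.25% → €2.40
Subtotal = €416.52; tax = €21.51; total due = €438.03

€438.03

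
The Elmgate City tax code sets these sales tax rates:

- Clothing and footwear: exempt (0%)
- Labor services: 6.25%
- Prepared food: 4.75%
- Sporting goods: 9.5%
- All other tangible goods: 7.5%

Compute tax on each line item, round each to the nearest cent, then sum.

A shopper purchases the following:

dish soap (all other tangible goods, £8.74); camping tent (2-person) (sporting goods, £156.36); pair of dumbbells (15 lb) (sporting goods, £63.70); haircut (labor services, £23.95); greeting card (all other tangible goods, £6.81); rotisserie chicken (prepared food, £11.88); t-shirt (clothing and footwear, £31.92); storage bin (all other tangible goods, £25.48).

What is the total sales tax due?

£26.04

Dish soap £8.74: all other tangible goods → 7.5% → £0.66
Camping tent (2-person) £156.36: sporting goods → 9.5% → £14.85
Pair of dumbbells (15 lb) £63.70: sporting goods → 9.5% → £6.05
Haircut £23.95: labor services → 6.25% → £1.50
Greeting card £6.81: all other tangible goods → 7.5% → £0.51
Rotisserie chicken £11.88: prepared food → 4.75% → £0.56
T-shirt £31.92: clothing and footwear → 0% → £0.00
Storage bin £25.48: all other tangible goods → 7.5% → £1.91
Total tax = £0.66 + £14.85 + £6.05 + £1.50 + £0.51 + £0.56 + £1.91 = £26.04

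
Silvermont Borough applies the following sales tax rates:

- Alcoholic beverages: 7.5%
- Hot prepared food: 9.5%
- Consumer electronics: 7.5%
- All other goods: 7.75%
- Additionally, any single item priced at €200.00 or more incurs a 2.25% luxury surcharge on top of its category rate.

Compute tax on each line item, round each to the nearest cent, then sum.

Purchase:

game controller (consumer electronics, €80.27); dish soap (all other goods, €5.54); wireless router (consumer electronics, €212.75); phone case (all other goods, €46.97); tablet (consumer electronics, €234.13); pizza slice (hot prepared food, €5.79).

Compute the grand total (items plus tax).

€639.66

Game controller €80.27: consumer electronics → 7.5% → €6.02
Dish soap €5.54: all other goods → 7.75% → €0.43
Wireless router €212.75: consumer electronics → 7.5% + 2.25% surcharge = 9.75% → €20.74
Phone case €46.97: all other goods → 7.75% → €3.64
Tablet €234.13: consumer electronics → 7.5% + 2.25% surcharge = 9.75% → €22.83
Pizza slice €5.79: hot prepared food → 9.5% → €0.55
Subtotal = €585.45; tax = €54.21; total due = €639.66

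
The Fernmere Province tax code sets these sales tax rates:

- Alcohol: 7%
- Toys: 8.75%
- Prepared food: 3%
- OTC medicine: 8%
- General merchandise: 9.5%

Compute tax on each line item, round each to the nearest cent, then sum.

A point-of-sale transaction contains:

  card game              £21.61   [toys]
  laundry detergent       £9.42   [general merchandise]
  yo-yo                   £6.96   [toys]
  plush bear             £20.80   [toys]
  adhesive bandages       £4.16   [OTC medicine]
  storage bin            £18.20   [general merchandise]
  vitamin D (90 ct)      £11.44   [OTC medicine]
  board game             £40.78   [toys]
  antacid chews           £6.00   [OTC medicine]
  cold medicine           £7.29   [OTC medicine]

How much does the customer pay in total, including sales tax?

Card game £21.61: toys → 8.75% → £1.89
Laundry detergent £9.42: general merchandise → 9.5% → £0.89
Yo-yo £6.96: toys → 8.75% → £0.61
Plush bear £20.80: toys → 8.75% → £1.82
Adhesive bandages £4.16: OTC medicine → 8% → £0.33
Storage bin £18.20: general merchandise → 9.5% → £1.73
Vitamin D (90 ct) £11.44: OTC medicine → 8% → £0.92
Board game £40.78: toys → 8.75% → £3.57
Antacid chews £6.00: OTC medicine → 8% → £0.48
Cold medicine £7.29: OTC medicine → 8% → £0.58
Subtotal = £146.66; tax = £12.82; total due = £159.48

£159.48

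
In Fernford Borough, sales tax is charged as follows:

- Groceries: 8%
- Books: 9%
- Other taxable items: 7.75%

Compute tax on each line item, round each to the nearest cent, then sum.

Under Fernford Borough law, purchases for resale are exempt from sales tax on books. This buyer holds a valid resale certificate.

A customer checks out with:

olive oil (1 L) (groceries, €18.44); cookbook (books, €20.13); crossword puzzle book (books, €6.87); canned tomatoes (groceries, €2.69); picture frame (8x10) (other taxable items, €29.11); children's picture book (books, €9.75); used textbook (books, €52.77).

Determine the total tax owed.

€3.96

Olive oil (1 L) €18.44: groceries → 8% → €1.48
Cookbook €20.13: books, buyer-exempt → 0% → €0.00
Crossword puzzle book €6.87: books, buyer-exempt → 0% → €0.00
Canned tomatoes €2.69: groceries → 8% → €0.22
Picture frame (8x10) €29.11: other taxable items → 7.75% → €2.26
Children's picture book €9.75: books, buyer-exempt → 0% → €0.00
Used textbook €52.77: books, buyer-exempt → 0% → €0.00
Total tax = €1.48 + €0.22 + €2.26 = €3.96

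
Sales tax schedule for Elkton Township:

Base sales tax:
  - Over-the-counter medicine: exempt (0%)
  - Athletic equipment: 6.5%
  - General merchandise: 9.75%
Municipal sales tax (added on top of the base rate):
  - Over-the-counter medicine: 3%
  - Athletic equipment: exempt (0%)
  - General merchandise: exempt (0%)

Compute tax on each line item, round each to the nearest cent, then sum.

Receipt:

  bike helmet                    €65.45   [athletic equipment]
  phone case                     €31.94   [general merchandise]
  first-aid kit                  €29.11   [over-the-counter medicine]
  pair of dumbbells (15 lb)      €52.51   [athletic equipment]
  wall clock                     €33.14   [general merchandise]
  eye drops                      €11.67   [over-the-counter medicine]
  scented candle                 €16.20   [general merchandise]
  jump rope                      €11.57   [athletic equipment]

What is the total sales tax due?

€17.55

Bike helmet €65.45: athletic equipment → 6.5% + 0% municipal = 6.5% → €4.25
Phone case €31.94: general merchandise → 9.75% + 0% municipal = 9.75% → €3.11
First-aid kit €29.11: over-the-counter medicine → 0% + 3% municipal = 3% → €0.87
Pair of dumbbells (15 lb) €52.51: athletic equipment → 6.5% + 0% municipal = 6.5% → €3.41
Wall clock €33.14: general merchandise → 9.75% + 0% municipal = 9.75% → €3.23
Eye drops €11.67: over-the-counter medicine → 0% + 3% municipal = 3% → €0.35
Scented candle €16.20: general merchandise → 9.75% + 0% municipal = 9.75% → €1.58
Jump rope €11.57: athletic equipment → 6.5% + 0% municipal = 6.5% → €0.75
Total tax = €4.25 + €3.11 + €0.87 + €3.41 + €3.23 + €0.35 + €1.58 + €0.75 = €17.55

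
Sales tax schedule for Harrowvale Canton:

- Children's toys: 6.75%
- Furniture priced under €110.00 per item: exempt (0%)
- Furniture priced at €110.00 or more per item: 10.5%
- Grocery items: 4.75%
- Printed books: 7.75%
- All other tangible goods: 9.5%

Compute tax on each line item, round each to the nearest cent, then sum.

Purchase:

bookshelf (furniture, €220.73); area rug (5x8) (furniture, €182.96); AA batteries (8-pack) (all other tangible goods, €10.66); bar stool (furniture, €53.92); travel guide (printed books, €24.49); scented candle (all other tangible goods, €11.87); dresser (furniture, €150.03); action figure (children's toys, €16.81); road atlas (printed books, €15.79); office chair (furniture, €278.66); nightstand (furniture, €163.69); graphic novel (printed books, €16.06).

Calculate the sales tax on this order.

Bookshelf €220.73: furniture, €110.00 or more → 10.5% → €23.18
Area rug (5x8) €182.96: furniture, €110.00 or more → 10.5% → €19.21
AA batteries (8-pack) €10.66: all other tangible goods → 9.5% → €1.01
Bar stool €53.92: furniture, under €110.00 → 0% → €0.00
Travel guide €24.49: printed books → 7.75% → €1.90
Scented candle €11.87: all other tangible goods → 9.5% → €1.13
Dresser €150.03: furniture, €110.00 or more → 10.5% → €15.75
Action figure €16.81: children's toys → 6.75% → €1.13
Road atlas €15.79: printed books → 7.75% → €1.22
Office chair €278.66: furniture, €110.00 or more → 10.5% → €29.26
Nightstand €163.69: furniture, €110.00 or more → 10.5% → €17.19
Graphic novel €16.06: printed books → 7.75% → €1.24
Total tax = €23.18 + €19.21 + €1.01 + €1.90 + €1.13 + €15.75 + €1.13 + €1.22 + €29.26 + €17.19 + €1.24 = €112.22

€112.22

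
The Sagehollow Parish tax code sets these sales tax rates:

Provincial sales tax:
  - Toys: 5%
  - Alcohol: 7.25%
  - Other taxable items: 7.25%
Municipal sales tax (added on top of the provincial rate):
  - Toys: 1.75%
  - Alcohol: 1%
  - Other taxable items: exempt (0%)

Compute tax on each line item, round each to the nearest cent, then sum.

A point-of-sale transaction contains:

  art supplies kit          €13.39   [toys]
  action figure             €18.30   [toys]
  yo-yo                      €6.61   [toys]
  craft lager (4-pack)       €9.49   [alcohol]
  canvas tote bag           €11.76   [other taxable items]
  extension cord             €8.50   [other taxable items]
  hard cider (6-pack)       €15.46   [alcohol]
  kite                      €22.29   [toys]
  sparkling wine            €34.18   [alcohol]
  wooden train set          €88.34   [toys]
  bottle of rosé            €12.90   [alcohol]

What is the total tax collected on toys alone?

Art supplies kit €13.39: toys → 5% + 1.75% municipal = 6.75% → €0.90
Action figure €18.30: toys → 5% + 1.75% municipal = 6.75% → €1.24
Yo-yo €6.61: toys → 5% + 1.75% municipal = 6.75% → €0.45
Kite €22.29: toys → 5% + 1.75% municipal = 6.75% → €1.50
Wooden train set €88.34: toys → 5% + 1.75% municipal = 6.75% → €5.96
Tax on toys = €0.90 + €1.24 + €0.45 + €1.50 + €5.96 = €10.05

€10.05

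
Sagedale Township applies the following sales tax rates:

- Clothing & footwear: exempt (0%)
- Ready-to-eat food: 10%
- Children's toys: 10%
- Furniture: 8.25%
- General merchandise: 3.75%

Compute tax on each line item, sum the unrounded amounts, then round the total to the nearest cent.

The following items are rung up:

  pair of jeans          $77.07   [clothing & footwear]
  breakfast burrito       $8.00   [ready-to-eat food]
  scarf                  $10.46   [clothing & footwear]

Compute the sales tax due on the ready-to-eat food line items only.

$0.80

Breakfast burrito $8.00: ready-to-eat food → 10% → $0.80
Tax on ready-to-eat food: unrounded sum = $0.80 → $0.80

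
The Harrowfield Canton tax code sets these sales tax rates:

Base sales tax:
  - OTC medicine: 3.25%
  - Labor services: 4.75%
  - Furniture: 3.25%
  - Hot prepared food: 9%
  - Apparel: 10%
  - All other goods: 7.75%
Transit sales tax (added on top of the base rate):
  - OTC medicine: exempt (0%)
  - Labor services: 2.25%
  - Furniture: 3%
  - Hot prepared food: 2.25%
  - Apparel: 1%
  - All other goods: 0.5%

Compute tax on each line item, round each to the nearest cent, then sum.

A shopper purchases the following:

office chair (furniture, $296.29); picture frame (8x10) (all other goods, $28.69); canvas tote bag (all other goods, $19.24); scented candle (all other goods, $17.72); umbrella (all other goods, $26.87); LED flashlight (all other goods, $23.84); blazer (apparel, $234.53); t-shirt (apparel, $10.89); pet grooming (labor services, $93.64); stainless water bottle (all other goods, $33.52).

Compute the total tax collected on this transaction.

Office chair $296.29: furniture → 3.25% + 3% transit = 6.25% → $18.52
Picture frame (8x10) $28.69: all other goods → 7.75% + 0.5% transit = 8.25% → $2.37
Canvas tote bag $19.24: all other goods → 7.75% + 0.5% transit = 8.25% → $1.59
Scented candle $17.72: all other goods → 7.75% + 0.5% transit = 8.25% → $1.46
Umbrella $26.87: all other goods → 7.75% + 0.5% transit = 8.25% → $2.22
LED flashlight $23.84: all other goods → 7.75% + 0.5% transit = 8.25% → $1.97
Blazer $234.53: apparel → 10% + 1% transit = 11% → $25.80
T-shirt $10.89: apparel → 10% + 1% transit = 11% → $1.20
Pet grooming $93.64: labor services → 4.75% + 2.25% transit = 7% → $6.55
Stainless water bottle $33.52: all other goods → 7.75% + 0.5% transit = 8.25% → $2.77
Total tax = $18.52 + $2.37 + $1.59 + $1.46 + $2.22 + $1.97 + $25.80 + $1.20 + $6.55 + $2.77 = $64.45

$64.45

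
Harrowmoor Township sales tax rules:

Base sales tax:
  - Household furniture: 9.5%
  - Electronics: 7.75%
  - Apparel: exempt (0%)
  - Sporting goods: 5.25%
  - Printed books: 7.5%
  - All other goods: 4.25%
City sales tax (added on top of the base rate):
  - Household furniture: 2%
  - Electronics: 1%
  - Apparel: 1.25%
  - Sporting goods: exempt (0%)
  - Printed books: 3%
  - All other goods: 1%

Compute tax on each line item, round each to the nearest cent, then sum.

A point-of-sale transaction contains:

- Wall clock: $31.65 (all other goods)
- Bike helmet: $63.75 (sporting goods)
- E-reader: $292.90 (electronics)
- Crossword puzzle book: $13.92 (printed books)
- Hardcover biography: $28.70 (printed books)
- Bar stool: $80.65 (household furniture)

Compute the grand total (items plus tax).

Wall clock $31.65: all other goods → 4.25% + 1% city = 5.25% → $1.66
Bike helmet $63.75: sporting goods → 5.25% + 0% city = 5.25% → $3.35
E-reader $292.90: electronics → 7.75% + 1% city = 8.75% → $25.63
Crossword puzzle book $13.92: printed books → 7.5% + 3% city = 10.5% → $1.46
Hardcover biography $28.70: printed books → 7.5% + 3% city = 10.5% → $3.01
Bar stool $80.65: household furniture → 9.5% + 2% city = 11.5% → $9.27
Subtotal = $511.57; tax = $44.38; total due = $555.95

$555.95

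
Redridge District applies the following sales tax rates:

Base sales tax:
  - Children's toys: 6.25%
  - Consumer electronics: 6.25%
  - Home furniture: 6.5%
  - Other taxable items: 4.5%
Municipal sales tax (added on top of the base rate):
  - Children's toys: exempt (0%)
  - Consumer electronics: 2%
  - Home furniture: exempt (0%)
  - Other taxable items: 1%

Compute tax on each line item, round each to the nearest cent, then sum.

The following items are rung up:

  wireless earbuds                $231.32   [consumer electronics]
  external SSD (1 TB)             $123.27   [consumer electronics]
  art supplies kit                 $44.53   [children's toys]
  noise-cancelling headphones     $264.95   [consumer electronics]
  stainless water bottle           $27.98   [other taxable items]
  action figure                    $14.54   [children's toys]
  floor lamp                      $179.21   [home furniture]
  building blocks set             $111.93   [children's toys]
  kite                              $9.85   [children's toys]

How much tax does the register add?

$75.61

Wireless earbuds $231.32: consumer electronics → 6.25% + 2% municipal = 8.25% → $19.08
External SSD (1 TB) $123.27: consumer electronics → 6.25% + 2% municipal = 8.25% → $10.17
Art supplies kit $44.53: children's toys → 6.25% + 0% municipal = 6.25% → $2.78
Noise-cancelling headphones $264.95: consumer electronics → 6.25% + 2% municipal = 8.25% → $21.86
Stainless water bottle $27.98: other taxable items → 4.5% + 1% municipal = 5.5% → $1.54
Action figure $14.54: children's toys → 6.25% + 0% municipal = 6.25% → $0.91
Floor lamp $179.21: home furniture → 6.5% + 0% municipal = 6.5% → $11.65
Building blocks set $111.93: children's toys → 6.25% + 0% municipal = 6.25% → $7.00
Kite $9.85: children's toys → 6.25% + 0% municipal = 6.25% → $0.62
Total tax = $19.08 + $10.17 + $2.78 + $21.86 + $1.54 + $0.91 + $11.65 + $7.00 + $0.62 = $75.61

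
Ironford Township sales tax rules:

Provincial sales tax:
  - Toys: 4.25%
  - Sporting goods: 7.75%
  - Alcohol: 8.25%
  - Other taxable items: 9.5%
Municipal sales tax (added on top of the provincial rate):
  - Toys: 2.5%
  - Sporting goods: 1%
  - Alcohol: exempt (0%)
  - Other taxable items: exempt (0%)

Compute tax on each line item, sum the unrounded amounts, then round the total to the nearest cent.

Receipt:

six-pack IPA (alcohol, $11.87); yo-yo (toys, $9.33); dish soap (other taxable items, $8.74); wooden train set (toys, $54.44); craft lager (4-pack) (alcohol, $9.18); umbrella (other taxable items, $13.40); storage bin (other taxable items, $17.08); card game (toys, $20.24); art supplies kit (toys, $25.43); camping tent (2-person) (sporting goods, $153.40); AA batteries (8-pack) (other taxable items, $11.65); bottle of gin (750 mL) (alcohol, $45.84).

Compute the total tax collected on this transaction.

Six-pack IPA $11.87: alcohol → 8.25% + 0% municipal = 8.25% → $0.979275
Yo-yo $9.33: toys → 4.25% + 2.5% municipal = 6.75% → $0.629775
Dish soap $8.74: other taxable items → 9.5% + 0% municipal = 9.5% → $0.8303
Wooden train set $54.44: toys → 4.25% + 2.5% municipal = 6.75% → $3.6747
Craft lager (4-pack) $9.18: alcohol → 8.25% + 0% municipal = 8.25% → $0.75735
Umbrella $13.40: other taxable items → 9.5% + 0% municipal = 9.5% → $1.273
Storage bin $17.08: other taxable items → 9.5% + 0% municipal = 9.5% → $1.6226
Card game $20.24: toys → 4.25% + 2.5% municipal = 6.75% → $1.3662
Art supplies kit $25.43: toys → 4.25% + 2.5% municipal = 6.75% → $1.716525
Camping tent (2-person) $153.40: sporting goods → 7.75% + 1% municipal = 8.75% → $13.4225
AA batteries (8-pack) $11.65: other taxable items → 9.5% + 0% municipal = 9.5% → $1.10675
Bottle of gin (750 mL) $45.84: alcohol → 8.25% + 0% municipal = 8.25% → $3.7818
Unrounded tax sum = $31.160775 → $31.16

$31.16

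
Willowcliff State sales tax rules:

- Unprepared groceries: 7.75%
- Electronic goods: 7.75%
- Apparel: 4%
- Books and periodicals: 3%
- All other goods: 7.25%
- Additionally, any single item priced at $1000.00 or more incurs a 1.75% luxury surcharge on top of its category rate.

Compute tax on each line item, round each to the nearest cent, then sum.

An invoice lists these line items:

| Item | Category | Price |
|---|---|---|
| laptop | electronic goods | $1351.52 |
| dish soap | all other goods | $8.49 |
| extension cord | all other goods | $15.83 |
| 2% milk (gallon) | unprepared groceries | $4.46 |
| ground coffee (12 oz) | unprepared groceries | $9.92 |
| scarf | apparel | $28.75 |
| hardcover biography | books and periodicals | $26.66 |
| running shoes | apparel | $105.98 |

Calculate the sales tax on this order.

$137.47

Laptop $1351.52: electronic goods → 7.75% + 1.75% surcharge = 9.5% → $128.39
Dish soap $8.49: all other goods → 7.25% → $0.62
Extension cord $15.83: all other goods → 7.25% → $1.15
2% milk (gallon) $4.46: unprepared groceries → 7.75% → $0.35
Ground coffee (12 oz) $9.92: unprepared groceries → 7.75% → $0.77
Scarf $28.75: apparel → 4% → $1.15
Hardcover biography $26.66: books and periodicals → 3% → $0.80
Running shoes $105.98: apparel → 4% → $4.24
Total tax = $128.39 + $0.62 + $1.15 + $0.35 + $0.77 + $1.15 + $0.80 + $4.24 = $137.47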